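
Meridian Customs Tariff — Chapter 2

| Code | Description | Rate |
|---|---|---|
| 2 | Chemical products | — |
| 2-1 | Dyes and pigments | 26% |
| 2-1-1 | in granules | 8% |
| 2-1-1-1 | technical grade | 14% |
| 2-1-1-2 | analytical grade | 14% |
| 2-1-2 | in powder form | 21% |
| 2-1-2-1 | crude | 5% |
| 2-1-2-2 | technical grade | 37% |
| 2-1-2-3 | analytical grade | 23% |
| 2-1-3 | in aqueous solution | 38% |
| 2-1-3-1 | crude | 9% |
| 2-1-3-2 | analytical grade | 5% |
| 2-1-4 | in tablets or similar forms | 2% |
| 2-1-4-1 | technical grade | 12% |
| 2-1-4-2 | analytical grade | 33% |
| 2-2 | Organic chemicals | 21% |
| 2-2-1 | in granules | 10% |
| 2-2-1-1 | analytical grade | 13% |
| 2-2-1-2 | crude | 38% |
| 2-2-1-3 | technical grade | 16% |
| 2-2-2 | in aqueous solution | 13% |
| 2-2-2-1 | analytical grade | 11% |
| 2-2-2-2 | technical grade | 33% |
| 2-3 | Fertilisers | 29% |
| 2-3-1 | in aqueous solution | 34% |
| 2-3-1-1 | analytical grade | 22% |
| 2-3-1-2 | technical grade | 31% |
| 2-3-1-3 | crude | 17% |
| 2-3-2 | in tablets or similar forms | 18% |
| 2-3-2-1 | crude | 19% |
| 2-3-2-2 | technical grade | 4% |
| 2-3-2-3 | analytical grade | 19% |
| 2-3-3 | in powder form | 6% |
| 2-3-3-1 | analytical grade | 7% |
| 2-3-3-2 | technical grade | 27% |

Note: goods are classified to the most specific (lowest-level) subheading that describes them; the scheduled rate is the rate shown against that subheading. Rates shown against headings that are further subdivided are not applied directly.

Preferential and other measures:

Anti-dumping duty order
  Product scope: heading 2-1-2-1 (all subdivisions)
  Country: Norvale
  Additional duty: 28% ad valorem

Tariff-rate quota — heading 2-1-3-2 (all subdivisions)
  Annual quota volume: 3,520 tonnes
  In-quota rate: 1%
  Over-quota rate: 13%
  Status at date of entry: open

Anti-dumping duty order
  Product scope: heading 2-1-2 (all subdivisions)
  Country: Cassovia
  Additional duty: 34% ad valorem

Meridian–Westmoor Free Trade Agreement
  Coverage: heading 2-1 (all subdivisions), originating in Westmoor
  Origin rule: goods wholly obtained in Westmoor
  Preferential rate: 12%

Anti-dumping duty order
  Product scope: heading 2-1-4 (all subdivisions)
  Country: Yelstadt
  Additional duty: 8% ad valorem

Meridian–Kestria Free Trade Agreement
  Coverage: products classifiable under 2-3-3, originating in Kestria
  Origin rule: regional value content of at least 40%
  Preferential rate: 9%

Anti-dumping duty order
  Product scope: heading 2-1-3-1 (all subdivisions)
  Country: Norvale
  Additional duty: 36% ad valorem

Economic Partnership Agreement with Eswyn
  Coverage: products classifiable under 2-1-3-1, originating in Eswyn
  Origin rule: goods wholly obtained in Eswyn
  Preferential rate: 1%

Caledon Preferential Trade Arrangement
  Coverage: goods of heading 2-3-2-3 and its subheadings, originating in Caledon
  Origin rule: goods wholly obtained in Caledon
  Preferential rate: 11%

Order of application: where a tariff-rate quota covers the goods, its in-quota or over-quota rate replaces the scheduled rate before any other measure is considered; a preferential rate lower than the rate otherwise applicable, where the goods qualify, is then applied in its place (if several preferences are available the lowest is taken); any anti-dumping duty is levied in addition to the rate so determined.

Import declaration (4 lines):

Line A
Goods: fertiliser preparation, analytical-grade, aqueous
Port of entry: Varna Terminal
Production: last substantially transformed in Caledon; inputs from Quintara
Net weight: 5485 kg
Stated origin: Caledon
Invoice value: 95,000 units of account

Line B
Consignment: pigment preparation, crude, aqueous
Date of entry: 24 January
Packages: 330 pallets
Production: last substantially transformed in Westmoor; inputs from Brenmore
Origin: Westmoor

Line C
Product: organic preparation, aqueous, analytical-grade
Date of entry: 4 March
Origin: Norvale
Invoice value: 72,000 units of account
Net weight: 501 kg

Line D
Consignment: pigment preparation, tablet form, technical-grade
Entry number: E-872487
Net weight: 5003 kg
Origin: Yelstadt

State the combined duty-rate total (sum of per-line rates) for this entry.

62%

Line A: fertiliser → 2-3; aqueous → 2-3-1; analytical-grade → 2-3-1-1. Scheduled 22%. Caledon agreement on 2-3-2-3: 2-3-1-1 not covered. → 22%.
Line B: pigment → 2-1; aqueous → 2-1-3; crude → 2-1-3-1. Scheduled 9%. Westmoor agreement on 2-1: not wholly obtained. → 9%.
Line C: organic → 2-2; aqueous → 2-2-2; analytical-grade → 2-2-2-1. Scheduled 11%. No special measure applies. → 11%.
Line D: pigment → 2-1; tablet form → 2-1-4; technical-grade → 2-1-4-1. Scheduled 12%. anti-dumping (Yelstadt, 2-1-4): +8%; total 12% + 8% = 20%. → 20%.
Sum: 22% + 9% + 11% + 20% = 62%.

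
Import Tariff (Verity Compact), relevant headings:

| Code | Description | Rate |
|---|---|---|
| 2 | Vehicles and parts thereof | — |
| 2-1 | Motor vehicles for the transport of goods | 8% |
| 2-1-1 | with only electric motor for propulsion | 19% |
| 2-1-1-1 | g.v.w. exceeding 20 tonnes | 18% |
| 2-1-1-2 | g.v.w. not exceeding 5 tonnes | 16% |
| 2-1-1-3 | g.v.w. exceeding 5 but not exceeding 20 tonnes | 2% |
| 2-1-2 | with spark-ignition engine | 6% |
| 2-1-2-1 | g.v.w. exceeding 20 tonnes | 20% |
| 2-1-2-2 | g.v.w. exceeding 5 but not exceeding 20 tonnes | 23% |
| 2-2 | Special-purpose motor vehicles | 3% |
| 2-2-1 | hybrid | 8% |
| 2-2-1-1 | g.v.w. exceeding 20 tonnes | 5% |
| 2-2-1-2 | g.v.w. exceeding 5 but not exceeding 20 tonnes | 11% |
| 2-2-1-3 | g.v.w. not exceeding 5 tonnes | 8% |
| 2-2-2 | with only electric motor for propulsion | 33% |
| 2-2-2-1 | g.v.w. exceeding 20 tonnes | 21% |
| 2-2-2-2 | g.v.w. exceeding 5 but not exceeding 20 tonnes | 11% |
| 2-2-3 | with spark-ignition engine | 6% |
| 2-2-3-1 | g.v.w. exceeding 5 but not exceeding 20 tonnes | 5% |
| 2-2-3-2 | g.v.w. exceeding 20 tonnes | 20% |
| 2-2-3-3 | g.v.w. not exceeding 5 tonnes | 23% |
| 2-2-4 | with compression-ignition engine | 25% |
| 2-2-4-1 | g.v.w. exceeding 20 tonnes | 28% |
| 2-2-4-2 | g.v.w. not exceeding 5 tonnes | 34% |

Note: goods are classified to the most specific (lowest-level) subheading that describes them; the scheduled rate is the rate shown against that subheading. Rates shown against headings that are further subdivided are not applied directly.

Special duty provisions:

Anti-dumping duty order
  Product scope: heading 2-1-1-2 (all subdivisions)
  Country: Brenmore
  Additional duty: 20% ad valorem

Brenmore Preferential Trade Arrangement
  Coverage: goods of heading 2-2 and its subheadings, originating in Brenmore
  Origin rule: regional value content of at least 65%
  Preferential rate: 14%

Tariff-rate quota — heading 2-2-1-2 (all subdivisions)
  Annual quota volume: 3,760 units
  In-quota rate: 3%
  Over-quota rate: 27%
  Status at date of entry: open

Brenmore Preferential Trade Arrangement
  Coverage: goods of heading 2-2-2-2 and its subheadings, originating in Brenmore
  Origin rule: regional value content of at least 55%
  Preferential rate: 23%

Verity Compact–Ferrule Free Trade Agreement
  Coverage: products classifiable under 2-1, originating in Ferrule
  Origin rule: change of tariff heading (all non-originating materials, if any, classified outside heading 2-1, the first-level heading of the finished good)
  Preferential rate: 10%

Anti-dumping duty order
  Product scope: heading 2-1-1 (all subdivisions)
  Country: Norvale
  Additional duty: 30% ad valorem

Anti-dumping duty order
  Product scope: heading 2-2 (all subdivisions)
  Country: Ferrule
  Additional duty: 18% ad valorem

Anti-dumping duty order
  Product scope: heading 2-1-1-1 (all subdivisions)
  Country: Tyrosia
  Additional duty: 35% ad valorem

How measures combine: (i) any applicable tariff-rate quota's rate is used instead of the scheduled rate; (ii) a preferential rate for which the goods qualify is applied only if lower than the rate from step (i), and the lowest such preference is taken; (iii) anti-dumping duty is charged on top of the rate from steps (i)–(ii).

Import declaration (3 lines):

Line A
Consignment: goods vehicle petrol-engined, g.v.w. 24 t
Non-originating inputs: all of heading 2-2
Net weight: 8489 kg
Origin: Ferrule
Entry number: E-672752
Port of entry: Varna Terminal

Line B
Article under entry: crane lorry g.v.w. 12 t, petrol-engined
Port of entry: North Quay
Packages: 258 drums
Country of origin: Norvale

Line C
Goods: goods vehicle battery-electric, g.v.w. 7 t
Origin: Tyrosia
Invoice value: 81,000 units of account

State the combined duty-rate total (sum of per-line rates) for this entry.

Line A: goods vehicle → 2-1; petrol-engined → 2-1-2; g.v.w. 24 t → 2-1-2-1. Scheduled 20%. Ferrule agreement on 2-1: CTH met → 10% available; preferential 10%. → 10%.
Line B: crane lorry → 2-2; petrol-engined → 2-2-3; g.v.w. 12 t → 2-2-3-1. Scheduled 5%. No special measure applies. → 5%.
Line C: goods vehicle → 2-1; battery-electric → 2-1-1; g.v.w. 7 t → 2-1-1-3. Scheduled 2%. No special measure applies. → 2%.
Sum: 10% + 5% + 2% = 17%.

17%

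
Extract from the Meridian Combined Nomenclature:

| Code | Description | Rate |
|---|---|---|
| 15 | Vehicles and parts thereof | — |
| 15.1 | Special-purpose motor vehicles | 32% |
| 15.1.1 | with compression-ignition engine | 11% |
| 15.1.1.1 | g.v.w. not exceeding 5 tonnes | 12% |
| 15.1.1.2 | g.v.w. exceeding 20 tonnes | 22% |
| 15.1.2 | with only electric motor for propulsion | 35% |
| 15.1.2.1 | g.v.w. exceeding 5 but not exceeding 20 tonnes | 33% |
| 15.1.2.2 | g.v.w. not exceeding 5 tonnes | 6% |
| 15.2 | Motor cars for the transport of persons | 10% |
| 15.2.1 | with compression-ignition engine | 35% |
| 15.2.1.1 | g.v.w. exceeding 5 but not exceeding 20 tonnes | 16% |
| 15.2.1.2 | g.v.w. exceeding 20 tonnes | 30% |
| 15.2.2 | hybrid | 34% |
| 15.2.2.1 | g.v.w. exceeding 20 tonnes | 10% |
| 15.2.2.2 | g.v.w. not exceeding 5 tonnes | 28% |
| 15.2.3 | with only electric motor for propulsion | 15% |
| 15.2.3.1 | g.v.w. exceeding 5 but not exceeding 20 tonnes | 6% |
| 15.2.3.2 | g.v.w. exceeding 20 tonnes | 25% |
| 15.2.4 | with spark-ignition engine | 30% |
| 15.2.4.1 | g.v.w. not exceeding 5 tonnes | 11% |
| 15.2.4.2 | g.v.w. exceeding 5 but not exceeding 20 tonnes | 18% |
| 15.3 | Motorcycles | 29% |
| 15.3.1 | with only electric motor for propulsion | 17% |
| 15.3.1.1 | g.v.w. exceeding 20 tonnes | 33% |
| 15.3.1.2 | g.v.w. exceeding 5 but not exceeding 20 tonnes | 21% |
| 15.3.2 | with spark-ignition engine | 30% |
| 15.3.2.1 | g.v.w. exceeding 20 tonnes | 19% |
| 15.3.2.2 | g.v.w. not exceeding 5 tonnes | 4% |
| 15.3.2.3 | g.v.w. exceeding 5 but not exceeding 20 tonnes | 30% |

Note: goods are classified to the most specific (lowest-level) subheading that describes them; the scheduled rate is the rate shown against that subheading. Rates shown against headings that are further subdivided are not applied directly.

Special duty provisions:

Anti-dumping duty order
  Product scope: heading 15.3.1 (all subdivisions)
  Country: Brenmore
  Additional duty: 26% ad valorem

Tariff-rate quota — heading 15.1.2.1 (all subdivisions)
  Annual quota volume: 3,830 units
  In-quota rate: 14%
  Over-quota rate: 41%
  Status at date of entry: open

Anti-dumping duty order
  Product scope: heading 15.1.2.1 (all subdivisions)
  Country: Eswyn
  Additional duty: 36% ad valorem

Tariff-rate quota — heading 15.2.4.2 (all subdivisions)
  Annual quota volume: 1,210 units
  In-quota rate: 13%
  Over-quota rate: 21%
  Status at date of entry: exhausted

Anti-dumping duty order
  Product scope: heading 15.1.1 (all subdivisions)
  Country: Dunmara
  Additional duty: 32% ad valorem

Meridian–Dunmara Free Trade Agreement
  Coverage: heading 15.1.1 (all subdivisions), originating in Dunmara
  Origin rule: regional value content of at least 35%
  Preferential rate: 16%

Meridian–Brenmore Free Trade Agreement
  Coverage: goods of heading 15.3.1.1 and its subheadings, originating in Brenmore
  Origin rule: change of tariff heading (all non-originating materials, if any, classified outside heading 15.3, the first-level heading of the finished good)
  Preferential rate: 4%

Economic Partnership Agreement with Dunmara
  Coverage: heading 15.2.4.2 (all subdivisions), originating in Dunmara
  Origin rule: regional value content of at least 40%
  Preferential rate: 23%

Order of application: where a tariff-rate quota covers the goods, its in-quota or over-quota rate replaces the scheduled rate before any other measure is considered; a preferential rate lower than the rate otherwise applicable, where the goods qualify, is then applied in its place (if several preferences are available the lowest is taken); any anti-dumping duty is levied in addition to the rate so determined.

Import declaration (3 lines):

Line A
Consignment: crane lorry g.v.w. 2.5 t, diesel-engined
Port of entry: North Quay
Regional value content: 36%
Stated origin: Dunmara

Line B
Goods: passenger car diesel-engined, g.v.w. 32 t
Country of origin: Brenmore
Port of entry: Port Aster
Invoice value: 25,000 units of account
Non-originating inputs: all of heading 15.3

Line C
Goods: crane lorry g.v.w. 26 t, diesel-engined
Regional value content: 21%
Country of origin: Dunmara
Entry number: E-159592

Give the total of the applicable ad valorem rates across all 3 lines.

128%

Line A: crane lorry → 15.1; diesel-engined → 15.1.1; g.v.w. 2.5 t → 15.1.1.1. Scheduled 12%. Dunmara agreement on 15.1.1: RVC ≥ 35% → 16% available; Dunmara agreement on 15.2.4.2: 15.1.1.1 not covered; preference 16% not lower than 12% → no reduction; anti-dumping (Dunmara, 15.1.1): +32%; total 12% + 32% = 44%. → 44%.
Line B: passenger car → 15.2; diesel-engined → 15.2.1; g.v.w. 32 t → 15.2.1.2. Scheduled 30%. Brenmore agreement on 15.3.1.1: 15.2.1.2 not covered. → 30%.
Line C: crane lorry → 15.1; diesel-engined → 15.1.1; g.v.w. 26 t → 15.1.1.2. Scheduled 22%. Dunmara agreement on 15.1.1: RVC < 35%; Dunmara agreement on 15.2.4.2: 15.1.1.2 not covered; anti-dumping (Dunmara, 15.1.1): +32%; total 22% + 32% = 54%. → 54%.
Sum: 44% + 30% + 54% = 128%.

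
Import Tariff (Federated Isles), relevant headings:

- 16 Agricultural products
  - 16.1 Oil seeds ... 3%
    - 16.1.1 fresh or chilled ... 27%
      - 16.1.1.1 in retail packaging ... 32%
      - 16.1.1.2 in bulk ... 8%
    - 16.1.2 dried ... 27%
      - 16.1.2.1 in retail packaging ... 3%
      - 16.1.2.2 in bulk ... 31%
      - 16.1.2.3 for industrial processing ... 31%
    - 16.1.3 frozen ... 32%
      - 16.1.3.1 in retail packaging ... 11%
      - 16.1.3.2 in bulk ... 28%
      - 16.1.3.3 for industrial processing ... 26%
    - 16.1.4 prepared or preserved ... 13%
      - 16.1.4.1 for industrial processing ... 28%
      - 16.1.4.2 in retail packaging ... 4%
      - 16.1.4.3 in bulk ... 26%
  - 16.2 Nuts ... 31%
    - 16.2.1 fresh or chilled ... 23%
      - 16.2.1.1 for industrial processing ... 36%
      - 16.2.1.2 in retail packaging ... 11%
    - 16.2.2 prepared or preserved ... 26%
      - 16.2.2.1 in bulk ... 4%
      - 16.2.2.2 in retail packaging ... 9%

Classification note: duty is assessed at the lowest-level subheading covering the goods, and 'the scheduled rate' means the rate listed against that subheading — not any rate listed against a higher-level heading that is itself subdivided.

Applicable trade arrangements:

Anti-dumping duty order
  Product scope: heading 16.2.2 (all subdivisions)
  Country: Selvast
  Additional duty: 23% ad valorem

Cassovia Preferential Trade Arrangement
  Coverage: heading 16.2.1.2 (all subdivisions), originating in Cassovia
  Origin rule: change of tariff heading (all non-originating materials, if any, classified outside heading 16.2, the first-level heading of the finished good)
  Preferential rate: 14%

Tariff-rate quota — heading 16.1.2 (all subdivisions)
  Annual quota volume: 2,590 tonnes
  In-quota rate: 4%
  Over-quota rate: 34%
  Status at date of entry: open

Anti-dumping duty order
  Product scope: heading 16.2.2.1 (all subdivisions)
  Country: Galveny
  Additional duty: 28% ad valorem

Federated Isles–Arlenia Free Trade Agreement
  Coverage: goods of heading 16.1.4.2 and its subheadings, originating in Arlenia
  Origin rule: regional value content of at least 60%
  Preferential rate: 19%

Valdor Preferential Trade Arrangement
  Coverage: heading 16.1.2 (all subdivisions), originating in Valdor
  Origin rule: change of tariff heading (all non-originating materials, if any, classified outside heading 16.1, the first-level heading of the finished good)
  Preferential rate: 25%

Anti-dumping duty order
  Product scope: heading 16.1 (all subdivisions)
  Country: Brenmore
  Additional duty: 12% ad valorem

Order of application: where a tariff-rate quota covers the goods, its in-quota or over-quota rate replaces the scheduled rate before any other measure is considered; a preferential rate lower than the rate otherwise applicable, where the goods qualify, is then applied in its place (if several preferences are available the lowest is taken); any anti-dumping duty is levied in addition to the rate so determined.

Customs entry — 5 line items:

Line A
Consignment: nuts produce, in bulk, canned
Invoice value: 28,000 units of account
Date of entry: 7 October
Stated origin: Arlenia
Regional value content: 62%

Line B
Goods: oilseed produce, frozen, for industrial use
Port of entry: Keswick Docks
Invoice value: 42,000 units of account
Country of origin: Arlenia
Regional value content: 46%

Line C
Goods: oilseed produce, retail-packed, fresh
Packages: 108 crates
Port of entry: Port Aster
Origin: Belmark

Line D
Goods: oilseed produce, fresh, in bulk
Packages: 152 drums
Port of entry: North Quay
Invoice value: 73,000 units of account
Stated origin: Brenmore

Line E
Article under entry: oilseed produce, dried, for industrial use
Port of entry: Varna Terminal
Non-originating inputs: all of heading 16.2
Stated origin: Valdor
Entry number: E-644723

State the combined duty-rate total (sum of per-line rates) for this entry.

Line A: nuts → 16.2; canned → 16.2.2; in bulk → 16.2.2.1. Scheduled 4%. Arlenia agreement on 16.1.4.2: 16.2.2.1 not covered. → 4%.
Line B: oilseed → 16.1; frozen → 16.1.3; for industrial use → 16.1.3.3. Scheduled 26%. Arlenia agreement on 16.1.4.2: 16.1.3.3 not covered. → 26%.
Line C: oilseed → 16.1; fresh → 16.1.1; retail-packed → 16.1.1.1. Scheduled 32%. No special measure applies. → 32%.
Line D: oilseed → 16.1; fresh → 16.1.1; in bulk → 16.1.1.2. Scheduled 8%. anti-dumping (Brenmore, 16.1): +12%; total 8% + 12% = 20%. → 20%.
Line E: oilseed → 16.1; dried → 16.1.2; for industrial use → 16.1.2.3. Scheduled 31%. quota on 16.1.2 open → in-quota 4%; Valdor agreement on 16.1.2: CTH met → 25% available; preference 25% not lower than 4% → no reduction. → 4%.
Sum: 4% + 26% + 32% + 20% + 4% = 86%.

86%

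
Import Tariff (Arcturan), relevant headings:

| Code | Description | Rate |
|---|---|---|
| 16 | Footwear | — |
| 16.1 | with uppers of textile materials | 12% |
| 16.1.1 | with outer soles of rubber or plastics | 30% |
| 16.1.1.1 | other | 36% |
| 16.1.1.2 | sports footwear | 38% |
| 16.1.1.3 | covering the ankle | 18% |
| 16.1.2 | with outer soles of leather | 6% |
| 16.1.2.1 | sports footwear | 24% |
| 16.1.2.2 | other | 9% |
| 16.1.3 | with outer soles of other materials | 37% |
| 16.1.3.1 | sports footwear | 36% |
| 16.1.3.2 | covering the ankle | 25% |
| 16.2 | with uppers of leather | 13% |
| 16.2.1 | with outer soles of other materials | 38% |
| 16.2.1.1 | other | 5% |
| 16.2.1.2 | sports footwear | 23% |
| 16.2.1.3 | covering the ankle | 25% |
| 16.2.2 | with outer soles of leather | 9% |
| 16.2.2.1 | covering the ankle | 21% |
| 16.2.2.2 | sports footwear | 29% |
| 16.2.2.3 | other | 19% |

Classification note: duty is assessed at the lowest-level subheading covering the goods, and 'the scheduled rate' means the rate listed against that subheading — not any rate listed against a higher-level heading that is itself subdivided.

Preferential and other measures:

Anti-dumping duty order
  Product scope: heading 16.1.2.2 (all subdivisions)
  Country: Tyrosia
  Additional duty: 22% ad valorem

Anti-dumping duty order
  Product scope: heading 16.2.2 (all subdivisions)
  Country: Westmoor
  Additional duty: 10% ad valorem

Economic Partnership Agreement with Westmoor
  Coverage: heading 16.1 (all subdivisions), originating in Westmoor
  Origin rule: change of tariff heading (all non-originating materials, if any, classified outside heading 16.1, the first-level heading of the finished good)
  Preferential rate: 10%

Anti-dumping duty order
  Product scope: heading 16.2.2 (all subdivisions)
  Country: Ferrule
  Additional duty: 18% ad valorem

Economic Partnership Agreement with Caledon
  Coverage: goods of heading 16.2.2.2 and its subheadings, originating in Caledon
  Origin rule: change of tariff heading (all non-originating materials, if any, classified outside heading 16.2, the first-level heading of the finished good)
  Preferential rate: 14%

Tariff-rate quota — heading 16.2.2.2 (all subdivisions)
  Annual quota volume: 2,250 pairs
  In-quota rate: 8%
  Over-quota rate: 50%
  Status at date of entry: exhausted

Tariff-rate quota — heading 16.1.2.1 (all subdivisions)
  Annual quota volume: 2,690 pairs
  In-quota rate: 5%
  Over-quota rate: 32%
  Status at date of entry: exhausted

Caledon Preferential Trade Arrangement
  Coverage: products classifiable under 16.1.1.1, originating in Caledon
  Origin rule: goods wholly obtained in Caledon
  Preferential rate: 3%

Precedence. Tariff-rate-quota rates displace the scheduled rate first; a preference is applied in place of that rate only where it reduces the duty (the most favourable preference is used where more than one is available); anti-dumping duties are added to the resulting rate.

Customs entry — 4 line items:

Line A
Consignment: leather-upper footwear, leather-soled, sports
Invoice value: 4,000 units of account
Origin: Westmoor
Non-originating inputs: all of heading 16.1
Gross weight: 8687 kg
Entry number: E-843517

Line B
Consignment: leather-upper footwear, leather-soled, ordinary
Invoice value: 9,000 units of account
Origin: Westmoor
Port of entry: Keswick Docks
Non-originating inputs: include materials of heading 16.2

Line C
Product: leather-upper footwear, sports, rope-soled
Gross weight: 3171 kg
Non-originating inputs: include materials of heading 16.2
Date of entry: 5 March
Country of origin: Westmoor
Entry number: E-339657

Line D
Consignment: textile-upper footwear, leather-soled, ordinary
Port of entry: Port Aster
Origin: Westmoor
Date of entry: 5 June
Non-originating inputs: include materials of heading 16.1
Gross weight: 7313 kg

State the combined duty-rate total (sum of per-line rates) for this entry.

121%

Line A: leather-upper → 16.2; leather-soled → 16.2.2; sports → 16.2.2.2. Scheduled 29%. quota on 16.2.2.2 exhausted → over-quota 50%; Westmoor agreement on 16.1: 16.2.2.2 not covered; anti-dumping (Westmoor, 16.2.2): +10%; total 50% + 10% = 60%. → 60%.
Line B: leather-upper → 16.2; leather-soled → 16.2.2; ordinary → 16.2.2.3. Scheduled 19%. Westmoor agreement on 16.1: 16.2.2.3 not covered; anti-dumping (Westmoor, 16.2.2): +10%; total 19% + 10% = 29%. → 29%.
Line C: leather-upper → 16.2; rope-soled → 16.2.1; sports → 16.2.1.2. Scheduled 23%. Westmoor agreement on 16.1: 16.2.1.2 not covered. → 23%.
Line D: textile-upper → 16.1; leather-soled → 16.1.2; ordinary → 16.1.2.2. Scheduled 9%. Westmoor agreement on 16.1: CTH not met. → 9%.
Sum: 60% + 29% + 23% + 9% = 121%.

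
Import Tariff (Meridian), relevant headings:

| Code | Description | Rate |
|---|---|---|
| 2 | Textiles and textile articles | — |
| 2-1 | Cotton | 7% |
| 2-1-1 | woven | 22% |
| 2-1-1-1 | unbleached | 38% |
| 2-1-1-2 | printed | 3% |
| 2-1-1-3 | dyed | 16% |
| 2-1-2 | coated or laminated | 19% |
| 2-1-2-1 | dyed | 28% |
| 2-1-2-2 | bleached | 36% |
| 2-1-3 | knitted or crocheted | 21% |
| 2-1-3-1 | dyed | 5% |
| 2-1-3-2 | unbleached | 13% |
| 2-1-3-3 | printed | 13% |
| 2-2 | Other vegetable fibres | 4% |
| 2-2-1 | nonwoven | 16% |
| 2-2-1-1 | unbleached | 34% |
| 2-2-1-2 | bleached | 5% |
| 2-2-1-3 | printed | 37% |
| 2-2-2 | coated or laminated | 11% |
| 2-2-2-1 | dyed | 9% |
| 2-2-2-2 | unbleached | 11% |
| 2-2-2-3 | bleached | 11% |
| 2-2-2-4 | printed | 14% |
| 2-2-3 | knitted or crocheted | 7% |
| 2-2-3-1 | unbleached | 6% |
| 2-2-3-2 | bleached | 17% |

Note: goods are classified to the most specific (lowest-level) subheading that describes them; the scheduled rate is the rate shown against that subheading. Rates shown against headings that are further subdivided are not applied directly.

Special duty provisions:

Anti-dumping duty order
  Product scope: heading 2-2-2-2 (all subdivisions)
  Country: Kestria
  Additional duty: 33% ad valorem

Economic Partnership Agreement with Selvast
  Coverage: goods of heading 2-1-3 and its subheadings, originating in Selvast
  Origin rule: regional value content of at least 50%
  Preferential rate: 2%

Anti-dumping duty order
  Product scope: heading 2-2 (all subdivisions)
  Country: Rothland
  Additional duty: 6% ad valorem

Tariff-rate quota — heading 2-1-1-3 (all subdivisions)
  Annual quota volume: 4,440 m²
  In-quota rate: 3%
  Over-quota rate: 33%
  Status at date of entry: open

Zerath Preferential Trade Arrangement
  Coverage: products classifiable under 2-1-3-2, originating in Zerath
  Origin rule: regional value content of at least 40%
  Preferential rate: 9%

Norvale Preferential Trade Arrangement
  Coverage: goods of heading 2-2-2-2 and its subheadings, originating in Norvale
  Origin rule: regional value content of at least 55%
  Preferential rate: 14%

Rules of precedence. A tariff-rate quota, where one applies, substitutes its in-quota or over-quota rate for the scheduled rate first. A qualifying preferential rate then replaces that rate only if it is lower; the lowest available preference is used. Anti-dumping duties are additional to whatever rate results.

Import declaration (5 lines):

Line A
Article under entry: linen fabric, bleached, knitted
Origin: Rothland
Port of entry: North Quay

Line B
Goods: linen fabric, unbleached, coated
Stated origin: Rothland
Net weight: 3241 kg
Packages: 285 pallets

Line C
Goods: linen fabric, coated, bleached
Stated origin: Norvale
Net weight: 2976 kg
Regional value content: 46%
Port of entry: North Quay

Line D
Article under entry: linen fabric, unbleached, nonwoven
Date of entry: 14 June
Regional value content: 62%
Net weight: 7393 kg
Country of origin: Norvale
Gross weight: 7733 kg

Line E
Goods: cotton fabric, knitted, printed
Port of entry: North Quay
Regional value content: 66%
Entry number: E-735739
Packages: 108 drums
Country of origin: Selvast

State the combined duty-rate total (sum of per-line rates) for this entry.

Line A: linen → 2-2; knitted → 2-2-3; bleached → 2-2-3-2. Scheduled 17%. anti-dumping (Rothland, 2-2): +6%; total 17% + 6% = 23%. → 23%.
Line B: linen → 2-2; coated → 2-2-2; unbleached → 2-2-2-2. Scheduled 11%. anti-dumping (Rothland, 2-2): +6%; total 11% + 6% = 17%. → 17%.
Line C: linen → 2-2; coated → 2-2-2; bleached → 2-2-2-3. Scheduled 11%. Norvale agreement on 2-2-2-2: 2-2-2-3 not covered. → 11%.
Line D: linen → 2-2; nonwoven → 2-2-1; unbleached → 2-2-1-1. Scheduled 34%. Norvale agreement on 2-2-2-2: 2-2-1-1 not covered. → 34%.
Line E: cotton → 2-1; knitted → 2-1-3; printed → 2-1-3-3. Scheduled 13%. Selvast agreement on 2-1-3: RVC ≥ 50% → 2% available; preferential 2%. → 2%.
Sum: 23% + 17% + 11% + 34% + 2% = 87%.

87%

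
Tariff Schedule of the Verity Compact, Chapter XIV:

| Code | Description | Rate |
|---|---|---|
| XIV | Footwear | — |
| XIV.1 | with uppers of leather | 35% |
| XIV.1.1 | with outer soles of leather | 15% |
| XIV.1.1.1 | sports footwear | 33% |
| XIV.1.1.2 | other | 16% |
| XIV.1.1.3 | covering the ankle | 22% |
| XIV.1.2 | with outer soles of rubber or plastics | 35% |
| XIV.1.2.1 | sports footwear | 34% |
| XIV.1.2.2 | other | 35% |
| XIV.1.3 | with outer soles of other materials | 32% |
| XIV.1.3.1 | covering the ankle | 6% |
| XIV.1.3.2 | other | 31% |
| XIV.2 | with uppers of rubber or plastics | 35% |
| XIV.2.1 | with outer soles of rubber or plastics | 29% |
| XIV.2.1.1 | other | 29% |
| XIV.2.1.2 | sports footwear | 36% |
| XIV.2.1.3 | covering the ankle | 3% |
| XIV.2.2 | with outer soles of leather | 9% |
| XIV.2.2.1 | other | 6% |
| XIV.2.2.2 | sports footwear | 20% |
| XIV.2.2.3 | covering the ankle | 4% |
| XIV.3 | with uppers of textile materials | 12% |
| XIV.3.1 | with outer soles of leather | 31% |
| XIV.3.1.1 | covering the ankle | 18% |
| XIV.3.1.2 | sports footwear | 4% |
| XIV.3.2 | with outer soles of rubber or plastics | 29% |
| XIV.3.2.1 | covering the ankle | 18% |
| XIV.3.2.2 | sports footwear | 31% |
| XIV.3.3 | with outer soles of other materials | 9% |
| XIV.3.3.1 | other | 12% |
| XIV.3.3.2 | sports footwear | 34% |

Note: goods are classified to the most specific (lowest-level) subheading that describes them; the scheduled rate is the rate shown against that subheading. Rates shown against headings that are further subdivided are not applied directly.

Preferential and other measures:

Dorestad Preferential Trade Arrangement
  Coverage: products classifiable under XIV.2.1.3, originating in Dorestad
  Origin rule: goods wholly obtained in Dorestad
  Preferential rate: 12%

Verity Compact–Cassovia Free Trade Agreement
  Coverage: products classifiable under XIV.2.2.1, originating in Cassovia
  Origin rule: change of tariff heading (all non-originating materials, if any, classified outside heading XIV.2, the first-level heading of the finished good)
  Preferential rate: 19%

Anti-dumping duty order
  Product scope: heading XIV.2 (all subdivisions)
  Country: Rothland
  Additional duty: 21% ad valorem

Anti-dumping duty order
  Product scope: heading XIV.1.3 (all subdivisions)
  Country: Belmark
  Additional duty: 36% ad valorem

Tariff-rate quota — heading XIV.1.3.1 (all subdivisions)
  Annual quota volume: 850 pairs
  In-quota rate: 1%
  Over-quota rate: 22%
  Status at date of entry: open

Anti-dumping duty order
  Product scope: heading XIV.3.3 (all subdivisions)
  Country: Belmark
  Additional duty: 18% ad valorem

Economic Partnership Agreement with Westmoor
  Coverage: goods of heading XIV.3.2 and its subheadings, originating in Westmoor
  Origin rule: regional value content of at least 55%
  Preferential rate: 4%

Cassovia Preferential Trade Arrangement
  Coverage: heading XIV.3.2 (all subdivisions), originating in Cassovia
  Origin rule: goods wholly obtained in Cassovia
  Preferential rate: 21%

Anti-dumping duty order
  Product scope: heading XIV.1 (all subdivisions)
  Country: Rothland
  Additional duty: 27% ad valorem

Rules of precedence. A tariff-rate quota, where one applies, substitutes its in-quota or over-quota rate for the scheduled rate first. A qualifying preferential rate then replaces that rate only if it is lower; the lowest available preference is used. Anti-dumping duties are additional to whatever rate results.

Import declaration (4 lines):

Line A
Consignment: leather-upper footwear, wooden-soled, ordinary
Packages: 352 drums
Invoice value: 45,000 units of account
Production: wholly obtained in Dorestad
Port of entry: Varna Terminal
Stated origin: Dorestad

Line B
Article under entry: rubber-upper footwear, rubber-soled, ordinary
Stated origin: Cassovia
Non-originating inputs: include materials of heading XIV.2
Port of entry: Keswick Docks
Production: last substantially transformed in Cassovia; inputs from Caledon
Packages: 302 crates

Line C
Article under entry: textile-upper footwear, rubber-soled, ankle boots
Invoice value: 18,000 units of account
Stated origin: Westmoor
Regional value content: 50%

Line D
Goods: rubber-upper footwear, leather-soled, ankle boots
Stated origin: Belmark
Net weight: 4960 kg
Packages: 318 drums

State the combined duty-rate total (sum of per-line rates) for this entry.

82%

Line A: leather-upper → XIV.1; wooden-soled → XIV.1.3; ordinary → XIV.1.3.2. Scheduled 31%. Dorestad agreement on XIV.2.1.3: XIV.1.3.2 not covered. → 31%.
Line B: rubber-upper → XIV.2; rubber-soled → XIV.2.1; ordinary → XIV.2.1.1. Scheduled 29%. Cassovia agreement on XIV.2.2.1: XIV.2.1.1 not covered; Cassovia agreement on XIV.3.2: XIV.2.1.1 not covered. → 29%.
Line C: textile-upper → XIV.3; rubber-soled → XIV.3.2; ankle boots → XIV.3.2.1. Scheduled 18%. Westmoor agreement on XIV.3.2: RVC < 55%. → 18%.
Line D: rubber-upper → XIV.2; leather-soled → XIV.2.2; ankle boots → XIV.2.2.3. Scheduled 4%. No special measure applies. → 4%.
Sum: 31% + 29% + 18% + 4% = 82%.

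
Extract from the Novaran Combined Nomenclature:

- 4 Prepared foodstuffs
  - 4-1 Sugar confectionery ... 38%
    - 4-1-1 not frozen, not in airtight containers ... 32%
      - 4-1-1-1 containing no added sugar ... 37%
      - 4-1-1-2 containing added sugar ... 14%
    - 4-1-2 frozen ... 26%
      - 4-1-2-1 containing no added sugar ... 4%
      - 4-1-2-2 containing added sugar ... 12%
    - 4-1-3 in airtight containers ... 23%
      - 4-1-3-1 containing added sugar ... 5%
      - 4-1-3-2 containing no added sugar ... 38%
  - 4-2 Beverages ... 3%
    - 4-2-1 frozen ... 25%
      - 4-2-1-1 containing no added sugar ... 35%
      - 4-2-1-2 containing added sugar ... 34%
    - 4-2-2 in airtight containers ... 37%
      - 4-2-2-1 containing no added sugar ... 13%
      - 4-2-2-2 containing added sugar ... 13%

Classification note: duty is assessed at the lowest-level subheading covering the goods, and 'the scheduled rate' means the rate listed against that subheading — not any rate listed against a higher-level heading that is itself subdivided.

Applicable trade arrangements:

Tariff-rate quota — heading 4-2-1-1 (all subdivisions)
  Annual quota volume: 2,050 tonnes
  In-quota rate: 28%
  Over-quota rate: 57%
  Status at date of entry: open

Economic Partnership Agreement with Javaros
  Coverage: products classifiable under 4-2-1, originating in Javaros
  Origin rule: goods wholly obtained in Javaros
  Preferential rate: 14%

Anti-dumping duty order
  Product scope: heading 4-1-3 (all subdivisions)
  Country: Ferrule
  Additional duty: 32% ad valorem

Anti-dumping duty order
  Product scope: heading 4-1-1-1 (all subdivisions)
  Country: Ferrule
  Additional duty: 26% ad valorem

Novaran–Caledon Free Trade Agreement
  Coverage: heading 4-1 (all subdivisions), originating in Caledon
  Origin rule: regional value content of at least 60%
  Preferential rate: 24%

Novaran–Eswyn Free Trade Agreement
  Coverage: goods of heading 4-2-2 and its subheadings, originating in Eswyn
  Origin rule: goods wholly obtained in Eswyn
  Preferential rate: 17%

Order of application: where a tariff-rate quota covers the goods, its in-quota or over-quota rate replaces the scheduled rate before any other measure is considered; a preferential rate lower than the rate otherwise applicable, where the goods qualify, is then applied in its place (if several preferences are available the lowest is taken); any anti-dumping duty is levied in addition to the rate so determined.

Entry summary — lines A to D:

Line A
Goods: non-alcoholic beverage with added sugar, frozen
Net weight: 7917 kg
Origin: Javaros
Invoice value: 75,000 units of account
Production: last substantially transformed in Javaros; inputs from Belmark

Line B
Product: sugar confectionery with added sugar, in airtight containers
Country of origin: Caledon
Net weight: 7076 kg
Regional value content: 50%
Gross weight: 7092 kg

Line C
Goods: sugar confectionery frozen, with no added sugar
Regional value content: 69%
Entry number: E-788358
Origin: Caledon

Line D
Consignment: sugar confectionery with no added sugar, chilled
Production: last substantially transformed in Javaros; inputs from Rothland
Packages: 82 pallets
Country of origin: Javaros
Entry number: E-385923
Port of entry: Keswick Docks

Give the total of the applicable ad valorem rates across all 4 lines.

80%

Line A: non-alcoholic beverage → 4-2; frozen → 4-2-1; with added sugar → 4-2-1-2. Scheduled 34%. Javaros agreement on 4-2-1: not wholly obtained. → 34%.
Line B: sugar confectionery → 4-1; in airtight containers → 4-1-3; with added sugar → 4-1-3-1. Scheduled 5%. Caledon agreement on 4-1: RVC < 60%. → 5%.
Line C: sugar confectionery → 4-1; frozen → 4-1-2; with no added sugar → 4-1-2-1. Scheduled 4%. Caledon agreement on 4-1: RVC ≥ 60% → 24% available; preference 24% not lower than 4% → no reduction. → 4%.
Line D: sugar confectionery → 4-1; chilled → 4-1-1; with no added sugar → 4-1-1-1. Scheduled 37%. Javaros agreement on 4-2-1: 4-1-1-1 not covered. → 37%.
Sum: 34% + 5% + 4% + 37% = 80%.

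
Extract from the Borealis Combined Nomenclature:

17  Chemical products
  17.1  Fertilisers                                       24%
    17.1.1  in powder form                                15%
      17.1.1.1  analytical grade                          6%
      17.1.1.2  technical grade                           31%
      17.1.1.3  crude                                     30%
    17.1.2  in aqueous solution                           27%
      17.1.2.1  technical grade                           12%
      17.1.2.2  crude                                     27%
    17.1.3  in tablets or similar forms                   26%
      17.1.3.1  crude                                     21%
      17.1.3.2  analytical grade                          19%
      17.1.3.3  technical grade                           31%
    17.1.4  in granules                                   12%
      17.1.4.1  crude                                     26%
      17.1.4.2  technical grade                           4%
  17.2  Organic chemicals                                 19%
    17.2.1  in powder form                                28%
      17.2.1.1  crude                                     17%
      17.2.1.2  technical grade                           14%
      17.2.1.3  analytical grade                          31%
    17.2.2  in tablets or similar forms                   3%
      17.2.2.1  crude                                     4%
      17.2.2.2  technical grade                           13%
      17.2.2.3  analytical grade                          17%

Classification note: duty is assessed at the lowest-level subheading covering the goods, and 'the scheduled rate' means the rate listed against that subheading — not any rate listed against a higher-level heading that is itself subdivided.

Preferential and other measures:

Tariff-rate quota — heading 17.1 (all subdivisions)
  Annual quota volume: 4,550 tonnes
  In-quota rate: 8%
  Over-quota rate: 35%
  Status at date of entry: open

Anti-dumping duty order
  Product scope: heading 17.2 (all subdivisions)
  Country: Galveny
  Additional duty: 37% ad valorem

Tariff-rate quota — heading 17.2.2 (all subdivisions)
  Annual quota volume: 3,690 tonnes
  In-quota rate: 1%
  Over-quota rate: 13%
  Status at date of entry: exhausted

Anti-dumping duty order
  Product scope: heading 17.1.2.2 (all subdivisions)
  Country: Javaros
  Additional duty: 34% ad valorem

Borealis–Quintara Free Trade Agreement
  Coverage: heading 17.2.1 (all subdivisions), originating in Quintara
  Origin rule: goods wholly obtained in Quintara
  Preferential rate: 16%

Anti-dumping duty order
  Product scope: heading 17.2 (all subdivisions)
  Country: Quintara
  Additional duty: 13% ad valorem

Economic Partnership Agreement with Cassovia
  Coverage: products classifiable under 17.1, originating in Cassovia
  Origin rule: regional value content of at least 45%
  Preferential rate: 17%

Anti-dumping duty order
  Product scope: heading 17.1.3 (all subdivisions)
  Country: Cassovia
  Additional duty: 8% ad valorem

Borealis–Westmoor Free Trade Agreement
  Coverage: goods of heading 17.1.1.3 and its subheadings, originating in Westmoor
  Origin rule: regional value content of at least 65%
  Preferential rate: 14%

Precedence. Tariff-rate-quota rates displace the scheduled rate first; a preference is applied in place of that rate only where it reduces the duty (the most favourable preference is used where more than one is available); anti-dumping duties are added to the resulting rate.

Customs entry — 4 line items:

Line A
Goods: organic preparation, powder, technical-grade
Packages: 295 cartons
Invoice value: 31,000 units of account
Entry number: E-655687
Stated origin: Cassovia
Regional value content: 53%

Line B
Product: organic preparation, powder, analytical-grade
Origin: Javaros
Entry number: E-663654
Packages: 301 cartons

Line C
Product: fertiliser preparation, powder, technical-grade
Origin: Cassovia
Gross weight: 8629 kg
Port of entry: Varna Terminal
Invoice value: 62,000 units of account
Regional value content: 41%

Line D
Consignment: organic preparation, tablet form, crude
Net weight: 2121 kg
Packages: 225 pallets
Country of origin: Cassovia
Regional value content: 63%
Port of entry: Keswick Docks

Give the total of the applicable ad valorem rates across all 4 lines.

Line A: organic → 17.2; powder → 17.2.1; technical-grade → 17.2.1.2. Scheduled 14%. Cassovia agreement on 17.1: 17.2.1.2 not covered. → 14%.
Line B: organic → 17.2; powder → 17.2.1; analytical-grade → 17.2.1.3. Scheduled 31%. No special measure applies. → 31%.
Line C: fertiliser → 17.1; powder → 17.1.1; technical-grade → 17.1.1.2. Scheduled 31%. quota on 17.1 open → in-quota 8%; Cassovia agreement on 17.1: RVC < 45%. → 8%.
Line D: organic → 17.2; tablet form → 17.2.2; crude → 17.2.2.1. Scheduled 4%. quota on 17.2.2 exhausted → over-quota 13%; Cassovia agreement on 17.1: 17.2.2.1 not covered. → 13%.
Sum: 14% + 31% + 8% + 13% = 66%.

66%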